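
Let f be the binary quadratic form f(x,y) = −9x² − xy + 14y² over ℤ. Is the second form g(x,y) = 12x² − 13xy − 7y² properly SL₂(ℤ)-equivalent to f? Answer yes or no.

D₁ = 505, D₂ = 505
river cycle of f (length 6): (-9, 17, 6), (6, 19, -6), (-6, 17, 9), (9, 19, -4), (-4, 21, 4), (4, 19, -9)
river cycle of g (length 8): (-7, 13, 12), (12, 11, -8), (-8, 21, 2), (2, 19, -18), (-18, 17, 3), (3, 19, -12), (-12, 5, 10), (10, 15, -7)
cycles differ ⇒ inequivalent

no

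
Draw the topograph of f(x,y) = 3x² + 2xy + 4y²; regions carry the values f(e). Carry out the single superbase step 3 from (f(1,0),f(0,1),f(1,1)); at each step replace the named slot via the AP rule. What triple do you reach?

start (3,4,9) = (f(1,0),f(0,1),f(1,1))
replace slot 3: 2·(3+4) − 9 = 5 → (3,4,5)

3,4,5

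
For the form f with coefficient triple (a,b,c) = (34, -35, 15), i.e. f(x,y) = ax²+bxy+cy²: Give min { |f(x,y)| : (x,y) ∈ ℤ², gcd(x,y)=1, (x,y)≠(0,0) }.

translate: b→33 (≡-35 mod 68), so (34,-35,15)→(34,33,14)
flip: (34,33,14)→(14,-33,34)
translate: b→-5 (≡-33 mod 28), so (14,-33,34)→(14,-5,15)
reduced (well bottom): (14,-5,15) with a≤c, −a<b≤a
well minimum = a = 14

14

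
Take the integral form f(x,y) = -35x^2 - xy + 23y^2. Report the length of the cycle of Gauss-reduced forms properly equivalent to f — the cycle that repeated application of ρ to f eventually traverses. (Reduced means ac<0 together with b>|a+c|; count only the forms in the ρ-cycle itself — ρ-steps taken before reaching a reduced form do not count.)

D = 3221, ⌊√D⌋ = 56
descent: ρ → (23,47,-11)  [lands on river]
river: ρ → (-11,41,35)
river: ρ → (35,29,-17)
river: ρ → (-17,39,25)
river: ρ → (25,11,-31)
river: ρ → (-31,51,5)
river: ρ → (5,49,-41)
river: ρ → (-41,33,13)
river: ρ → (13,45,-23)
river: ρ → (-23,47,11)
river: ρ → (11,41,-35)
river: ρ → (-35,29,17)
river: ρ → (17,39,-25)
river: ρ → (-25,11,31)
river: ρ → (31,51,-5)
river: ρ → (-5,49,41)
river: ρ → (41,33,-13)
river: ρ → (-13,45,23)
ρ-cycle length = 18 (tail of 1 descent step not counted)

18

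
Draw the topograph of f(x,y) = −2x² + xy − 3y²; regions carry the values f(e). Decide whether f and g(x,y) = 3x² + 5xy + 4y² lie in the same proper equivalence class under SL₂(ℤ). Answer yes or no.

D₁ = -23, D₂ = -23
f is negative-definite; reduce −f:
−f: reduced (well bottom): (2,-1,3) with a≤c, −a<b≤a
flip sign back: reduced form of f is (-2,1,-3)
g: translate: b→-1 (≡5 mod 6), so (3,5,4)→(3,-1,2)
g: flip: (3,-1,2)→(2,1,3)
g: reduced (well bottom): (2,1,3) with a≤c, −a<b≤a
reduced forms (-2, 1, -3) vs (2, 1, 3) ⇒ inequivalent

no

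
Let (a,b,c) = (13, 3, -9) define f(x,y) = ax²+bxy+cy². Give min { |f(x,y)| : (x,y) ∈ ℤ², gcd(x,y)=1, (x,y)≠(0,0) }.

descent: ρ → (-9,15,7)  [lands on river]
river: ρ → (7,13,-11)
river: ρ → (-11,9,9)
river: ρ → (9,9,-11)
river: ρ → (-11,13,7)
river: ρ → (7,15,-9)
river: ρ → (-9,21,1)
river: ρ → (1,21,-9)
closes: descent 1, river 8
min |a| on river = 1

1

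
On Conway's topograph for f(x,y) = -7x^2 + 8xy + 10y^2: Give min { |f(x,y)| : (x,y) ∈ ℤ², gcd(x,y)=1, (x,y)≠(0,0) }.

river: ρ → (10,12,-5)
river: ρ → (-5,18,1)
river: ρ → (1,18,-5)
river: ρ → (-5,12,10)
river: ρ → (10,8,-7)
river: ρ → (-7,6,11)
river: ρ → (11,16,-2)
river: ρ → (-2,16,11)
river: ρ → (11,6,-7)
river: ρ → (-7,8,10)
closes: descent 0, river 10
min |a| on river = 1

1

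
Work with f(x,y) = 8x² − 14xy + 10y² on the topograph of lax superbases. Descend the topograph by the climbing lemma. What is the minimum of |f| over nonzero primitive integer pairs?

translate: b→2 (≡-14 mod 16), so (8,-14,10)→(8,2,4)
flip: (8,2,4)→(4,-2,8)
reduced (well bottom): (4,-2,8) with a≤c, −a<b≤a
well minimum = a = 4

4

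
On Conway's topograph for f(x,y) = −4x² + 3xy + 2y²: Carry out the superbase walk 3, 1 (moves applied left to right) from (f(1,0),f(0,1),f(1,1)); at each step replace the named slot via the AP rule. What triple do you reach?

start (-4,2,1) = (f(1,0),f(0,1),f(1,1))
replace slot 3: 2·((-4)+2) − 1 = -5 → (-4,2,-5)
replace slot 1: 2·(2+(-5)) − (-4) = -2 → (-2,2,-5)

-2,2,-5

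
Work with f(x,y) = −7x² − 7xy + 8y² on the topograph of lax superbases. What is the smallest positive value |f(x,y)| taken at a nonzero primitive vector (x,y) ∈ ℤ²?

descent: ρ → (8,7,-7)  [lands on river]
river: ρ → (-7,7,8)
river: ρ → (8,9,-6)
river: ρ → (-6,15,2)
river: ρ → (2,13,-13)
river: ρ → (-13,13,2)
river: ρ → (2,15,-6)
river: ρ → (-6,9,8)
closes: descent 1, river 8
min |a| on river = 2

2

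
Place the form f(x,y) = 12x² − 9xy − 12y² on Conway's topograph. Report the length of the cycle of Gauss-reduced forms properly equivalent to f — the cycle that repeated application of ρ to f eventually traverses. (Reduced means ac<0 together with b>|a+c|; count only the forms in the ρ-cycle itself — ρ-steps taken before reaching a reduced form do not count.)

D = 657, ⌊√D⌋ = 25
descent: ρ → (-12,9,12)  [lands on river]
river: ρ → (12,15,-9)
river: ρ → (-9,21,6)
river: ρ → (6,15,-18)
river: ρ → (-18,21,3)
river: ρ → (3,21,-18)
river: ρ → (-18,15,6)
river: ρ → (6,21,-9)
river: ρ → (-9,15,12)
river: ρ → (12,9,-12)
river: ρ → (-12,15,9)
river: ρ → (9,21,-6)
river: ρ → (-6,15,18)
river: ρ → (18,21,-3)
river: ρ → (-3,21,18)
river: ρ → (18,15,-6)
river: ρ → (-6,21,9)
river: ρ → (9,15,-12)
ρ-cycle length = 18 (tail of 1 descent step not counted)

18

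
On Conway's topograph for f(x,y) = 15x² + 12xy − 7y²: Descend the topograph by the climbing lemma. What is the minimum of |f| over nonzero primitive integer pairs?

river: ρ → (-7,16,11)
river: ρ → (11,6,-12)
river: ρ → (-12,18,5)
river: ρ → (5,22,-4)
river: ρ → (-4,18,15)
river: ρ → (15,12,-7)
closes: descent 0, river 6
min |a| on river = 4

4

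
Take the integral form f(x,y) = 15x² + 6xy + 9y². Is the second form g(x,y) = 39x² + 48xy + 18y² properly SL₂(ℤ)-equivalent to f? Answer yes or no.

D₁ = -504, D₂ = -504
f: flip: (15,6,9)→(9,-6,15)
f: reduced (well bottom): (9,-6,15) with a≤c, −a<b≤a
g: translate: b→-30 (≡48 mod 78), so (39,48,18)→(39,-30,9)
g: flip: (39,-30,9)→(9,30,39)
g: translate: b→-6 (≡30 mod 18), so (9,30,39)→(9,-6,15)
g: reduced (well bottom): (9,-6,15) with a≤c, −a<b≤a
reduced forms (9, -6, 15) vs (9, -6, 15) ⇒ equivalent

yes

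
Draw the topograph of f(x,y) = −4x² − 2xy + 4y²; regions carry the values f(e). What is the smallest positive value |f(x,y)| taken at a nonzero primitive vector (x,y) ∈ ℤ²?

descent: ρ → (4,2,-4)  [lands on river]
river: ρ → (-4,6,2)
river: ρ → (2,6,-4)
river: ρ → (-4,2,4)
river: ρ → (4,6,-2)
river: ρ → (-2,6,4)
closes: descent 1, river 6
min |a| on river = 2

2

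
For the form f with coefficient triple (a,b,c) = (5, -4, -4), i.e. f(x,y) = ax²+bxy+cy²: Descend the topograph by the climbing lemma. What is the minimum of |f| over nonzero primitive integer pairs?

descent: ρ → (-4,4,5)  [lands on river]
river: ρ → (5,6,-3)
river: ρ → (-3,6,5)
river: ρ → (5,4,-4)
closes: descent 1, river 4
min |a| on river = 3

3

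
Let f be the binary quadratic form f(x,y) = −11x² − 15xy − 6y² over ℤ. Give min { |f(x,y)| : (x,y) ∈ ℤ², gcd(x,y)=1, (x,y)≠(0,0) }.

translate: b→-7 (≡15 mod 22), so (11,15,6)→(11,-7,2)
flip: (11,-7,2)→(2,7,11)
translate: b→-1 (≡7 mod 4), so (2,7,11)→(2,-1,5)
reduced (well bottom): (2,-1,5) with a≤c, −a<b≤a
well minimum |f| = |-2| = 2 (negative-definite)

2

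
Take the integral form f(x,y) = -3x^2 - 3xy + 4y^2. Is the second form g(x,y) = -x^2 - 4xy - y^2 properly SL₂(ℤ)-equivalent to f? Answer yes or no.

D₁ = 57, D₂ = 12
discriminants differ ⇒ not SL₂(ℤ)-equivalent

no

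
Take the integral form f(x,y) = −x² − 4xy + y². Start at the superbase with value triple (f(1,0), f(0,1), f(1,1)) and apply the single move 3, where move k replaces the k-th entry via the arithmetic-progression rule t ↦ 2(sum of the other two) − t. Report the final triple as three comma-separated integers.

start (-1,1,-4) = (f(1,0),f(0,1),f(1,1))
replace slot 3: 2·((-1)+1) − (-4) = 4 → (-1,1,4)

-1,1,4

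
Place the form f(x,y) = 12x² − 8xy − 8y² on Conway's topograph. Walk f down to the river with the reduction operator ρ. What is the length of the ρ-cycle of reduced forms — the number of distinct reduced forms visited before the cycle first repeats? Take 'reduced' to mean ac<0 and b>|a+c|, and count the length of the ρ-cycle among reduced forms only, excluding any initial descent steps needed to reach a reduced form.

D = 448, ⌊√D⌋ = 21
descent: ρ → (-8,8,12)  [lands on river]
river: ρ → (12,16,-4)
river: ρ → (-4,16,12)
river: ρ → (12,8,-8)
ρ-cycle length = 4 (tail of 1 descent step not counted)

4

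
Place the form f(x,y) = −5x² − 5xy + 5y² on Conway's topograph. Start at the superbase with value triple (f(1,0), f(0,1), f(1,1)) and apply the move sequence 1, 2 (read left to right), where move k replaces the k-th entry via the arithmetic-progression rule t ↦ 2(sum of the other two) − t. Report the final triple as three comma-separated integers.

start (-5,5,-5) = (f(1,0),f(0,1),f(1,1))
replace slot 1: 2·(5+(-5)) − (-5) = 5 → (5,5,-5)
replace slot 2: 2·(5+(-5)) − 5 = -5 → (5,-5,-5)

5,-5,-5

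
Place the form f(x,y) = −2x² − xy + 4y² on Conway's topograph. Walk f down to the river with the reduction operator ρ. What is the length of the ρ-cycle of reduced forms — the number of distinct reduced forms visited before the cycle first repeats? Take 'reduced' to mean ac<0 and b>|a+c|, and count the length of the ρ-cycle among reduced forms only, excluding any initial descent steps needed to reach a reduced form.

D = 33, ⌊√D⌋ = 5
descent: ρ → (4,1,-2)
descent: ρ → (-2,3,3)  [lands on river]
river: ρ → (3,3,-2)
river: ρ → (-2,5,1)
river: ρ → (1,5,-2)
ρ-cycle length = 4 (tail of 2 descent steps not counted)

4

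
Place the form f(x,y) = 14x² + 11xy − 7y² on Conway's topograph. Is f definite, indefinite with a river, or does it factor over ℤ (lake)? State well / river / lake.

D = b²−4ac = 11² − 4·14·(-7) = 513
D > 0 non-square ⇒ indefinite ⇒ periodic river

river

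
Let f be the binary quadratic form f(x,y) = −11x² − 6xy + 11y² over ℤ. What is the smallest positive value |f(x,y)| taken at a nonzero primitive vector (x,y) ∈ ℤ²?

descent: ρ → (11,6,-11)  [lands on river]
river: ρ → (-11,16,6)
river: ρ → (6,20,-5)
river: ρ → (-5,20,6)
river: ρ → (6,16,-11)
river: ρ → (-11,6,11)
river: ρ → (11,16,-6)
river: ρ → (-6,20,5)
river: ρ → (5,20,-6)
river: ρ → (-6,16,11)
closes: descent 1, river 10
min |a| on river = 5

5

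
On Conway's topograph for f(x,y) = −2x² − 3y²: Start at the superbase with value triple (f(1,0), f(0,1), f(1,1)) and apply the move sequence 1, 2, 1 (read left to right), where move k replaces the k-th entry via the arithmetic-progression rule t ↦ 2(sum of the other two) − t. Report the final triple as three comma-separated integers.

start (-2,-3,-5) = (f(1,0),f(0,1),f(1,1))
replace slot 1: 2·((-3)+(-5)) − (-2) = -14 → (-14,-3,-5)
replace slot 2: 2·((-14)+(-5)) − (-3) = -35 → (-14,-35,-5)
replace slot 1: 2·((-35)+(-5)) − (-14) = -66 → (-66,-35,-5)

-66,-35,-5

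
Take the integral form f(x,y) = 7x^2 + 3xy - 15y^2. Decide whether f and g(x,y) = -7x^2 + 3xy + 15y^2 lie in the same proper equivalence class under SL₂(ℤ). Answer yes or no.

D₁ = 429, D₂ = 429
river cycle of f (length 6): (7, 17, -5), (-5, 13, 13), (13, 13, -5), (-5, 17, 7), (7, 11, -11), (-11, 11, 7)
river cycle of g (length 6): (-7, 17, 5), (5, 13, -13), (-13, 13, 5), (5, 17, -7), (-7, 11, 11), (11, 11, -7)
cycles differ ⇒ inequivalent

no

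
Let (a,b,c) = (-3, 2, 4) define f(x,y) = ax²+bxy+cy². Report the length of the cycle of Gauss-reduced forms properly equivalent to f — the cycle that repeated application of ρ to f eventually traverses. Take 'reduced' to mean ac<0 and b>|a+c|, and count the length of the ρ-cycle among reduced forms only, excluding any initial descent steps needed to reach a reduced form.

D = 52, ⌊√D⌋ = 7
river: ρ → (4,6,-1)
river: ρ → (-1,6,4)
river: ρ → (4,2,-3)
river: ρ → (-3,4,3)
river: ρ → (3,2,-4)
river: ρ → (-4,6,1)
river: ρ → (1,6,-4)
river: ρ → (-4,2,3)
river: ρ → (3,4,-3)
river: ρ → (-3,2,4)
ρ-cycle length = 10 (tail of 0 descent steps not counted)

10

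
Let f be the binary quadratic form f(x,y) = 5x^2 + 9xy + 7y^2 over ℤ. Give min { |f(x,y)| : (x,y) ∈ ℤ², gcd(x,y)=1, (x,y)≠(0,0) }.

translate: b→-1 (≡9 mod 10), so (5,9,7)→(5,-1,3)
flip: (5,-1,3)→(3,1,5)
reduced (well bottom): (3,1,5) with a≤c, −a<b≤a
well minimum = a = 3

3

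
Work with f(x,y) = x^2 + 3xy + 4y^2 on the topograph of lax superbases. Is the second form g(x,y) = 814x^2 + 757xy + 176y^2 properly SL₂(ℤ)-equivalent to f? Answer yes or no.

D₁ = -7, D₂ = -7
f: translate: b→1 (≡3 mod 2), so (1,3,4)→(1,1,2)
f: reduced (well bottom): (1,1,2) with a≤c, −a<b≤a
g: flip: (814,757,176)→(176,-757,814)
g: translate: b→-53 (≡-757 mod 352), so (176,-757,814)→(176,-53,4)
g: flip: (176,-53,4)→(4,53,176)
g: translate: b→-3 (≡53 mod 8), so (4,53,176)→(4,-3,1)
g: flip: (4,-3,1)→(1,3,4)
g: translate: b→1 (≡3 mod 2), so (1,3,4)→(1,1,2)
g: reduced (well bottom): (1,1,2) with a≤c, −a<b≤a
reduced forms (1, 1, 2) vs (1, 1, 2) ⇒ equivalent

yes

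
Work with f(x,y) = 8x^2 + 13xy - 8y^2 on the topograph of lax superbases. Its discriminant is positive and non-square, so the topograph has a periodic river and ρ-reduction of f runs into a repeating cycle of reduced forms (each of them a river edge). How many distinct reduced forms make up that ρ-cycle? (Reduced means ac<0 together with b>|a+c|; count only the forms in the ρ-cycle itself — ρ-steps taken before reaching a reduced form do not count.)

D = 425, ⌊√D⌋ = 20
river: ρ → (-8,19,2)
river: ρ → (2,17,-17)
river: ρ → (-17,17,2)
river: ρ → (2,19,-8)
river: ρ → (-8,13,8)
river: ρ → (8,19,-2)
river: ρ → (-2,17,17)
river: ρ → (17,17,-2)
river: ρ → (-2,19,8)
river: ρ → (8,13,-8)
ρ-cycle length = 10 (tail of 0 descent steps not counted)

10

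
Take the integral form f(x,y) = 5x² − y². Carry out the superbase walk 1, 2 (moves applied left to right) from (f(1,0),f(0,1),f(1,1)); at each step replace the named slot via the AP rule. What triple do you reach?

start (5,-1,4) = (f(1,0),f(0,1),f(1,1))
replace slot 1: 2·((-1)+4) − 5 = 1 → (1,-1,4)
replace slot 2: 2·(1+4) − (-1) = 11 → (1,11,4)

1,11,4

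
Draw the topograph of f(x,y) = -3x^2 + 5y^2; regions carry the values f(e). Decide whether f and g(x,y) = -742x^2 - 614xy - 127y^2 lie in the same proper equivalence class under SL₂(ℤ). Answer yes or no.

D₁ = 60, D₂ = 60
river cycle of f (length 2): (-3, 6, 2), (2, 6, -3)
river cycle of g (length 2): (-3, 6, 2), (2, 6, -3)
cycles coincide ⇒ equivalent

yes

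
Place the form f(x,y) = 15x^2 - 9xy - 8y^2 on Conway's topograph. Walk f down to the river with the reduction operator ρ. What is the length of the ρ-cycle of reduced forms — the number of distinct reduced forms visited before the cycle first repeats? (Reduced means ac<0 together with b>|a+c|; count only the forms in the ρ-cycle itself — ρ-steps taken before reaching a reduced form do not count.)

D = 561, ⌊√D⌋ = 23
descent: ρ → (-8,9,15)  [lands on river]
river: ρ → (15,21,-2)
river: ρ → (-2,23,4)
river: ρ → (4,17,-17)
river: ρ → (-17,17,4)
river: ρ → (4,23,-2)
river: ρ → (-2,21,15)
river: ρ → (15,9,-8)
river: ρ → (-8,23,1)
river: ρ → (1,23,-8)
ρ-cycle length = 10 (tail of 1 descent step not counted)

10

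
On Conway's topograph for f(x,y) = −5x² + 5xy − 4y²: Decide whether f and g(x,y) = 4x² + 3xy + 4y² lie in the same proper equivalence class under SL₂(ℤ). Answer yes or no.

D₁ = -55, D₂ = -55
f is negative-definite; reduce −f:
−f: translate: b→5 (≡-5 mod 10), so (5,-5,4)→(5,5,4)
−f: flip: (5,5,4)→(4,-5,5)
−f: translate: b→3 (≡-5 mod 8), so (4,-5,5)→(4,3,4)
−f: reduced (well bottom): (4,3,4) with a≤c, −a<b≤a
flip sign back: reduced form of f is (-4,-3,-4)
g: reduced (well bottom): (4,3,4) with a≤c, −a<b≤a
reduced forms (-4, -3, -4) vs (4, 3, 4) ⇒ inequivalent

no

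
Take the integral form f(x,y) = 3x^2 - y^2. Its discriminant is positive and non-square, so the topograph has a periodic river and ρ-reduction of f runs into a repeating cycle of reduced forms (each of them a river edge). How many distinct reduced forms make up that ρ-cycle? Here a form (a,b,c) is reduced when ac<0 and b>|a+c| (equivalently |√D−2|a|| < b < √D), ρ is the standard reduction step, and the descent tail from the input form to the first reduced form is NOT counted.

D = 12, ⌊√D⌋ = 3
descent: ρ → (-1,2,2)  [lands on river]
river: ρ → (2,2,-1)
ρ-cycle length = 2 (tail of 1 descent step not counted)

2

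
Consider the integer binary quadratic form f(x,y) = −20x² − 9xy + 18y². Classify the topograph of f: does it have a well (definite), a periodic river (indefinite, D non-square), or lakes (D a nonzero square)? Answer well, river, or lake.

D = b²−4ac = (-9)² − 4·(-20)·18 = 1521
D = 39² is a perfect square ⇒ form factors over ℤ ⇒ lakes

lake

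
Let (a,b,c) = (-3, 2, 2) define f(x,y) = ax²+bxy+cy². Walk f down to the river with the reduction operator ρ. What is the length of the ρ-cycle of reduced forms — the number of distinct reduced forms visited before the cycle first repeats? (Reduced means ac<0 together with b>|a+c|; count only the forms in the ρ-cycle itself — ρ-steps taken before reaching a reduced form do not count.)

D = 28, ⌊√D⌋ = 5
river: ρ → (2,2,-3)
river: ρ → (-3,4,1)
river: ρ → (1,4,-3)
river: ρ → (-3,2,2)
ρ-cycle length = 4 (tail of 0 descent steps not counted)

4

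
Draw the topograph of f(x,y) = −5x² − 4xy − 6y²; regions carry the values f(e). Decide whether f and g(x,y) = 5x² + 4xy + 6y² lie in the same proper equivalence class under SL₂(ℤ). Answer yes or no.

D₁ = -104, D₂ = -104
f is negative-definite; reduce −f:
−f: reduced (well bottom): (5,4,6) with a≤c, −a<b≤a
flip sign back: reduced form of f is (-5,-4,-6)
g: reduced (well bottom): (5,4,6) with a≤c, −a<b≤a
reduced forms (-5, -4, -6) vs (5, 4, 6) ⇒ inequivalent

no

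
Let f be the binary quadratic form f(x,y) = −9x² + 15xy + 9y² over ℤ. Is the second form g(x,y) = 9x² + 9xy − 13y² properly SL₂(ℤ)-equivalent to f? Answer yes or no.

D₁ = 549, D₂ = 549
river cycle of f (length 6): (9, 21, -3), (-3, 21, 9), (9, 15, -9), (-9, 21, 3), (3, 21, -9), (-9, 15, 9)
river cycle of g (length 6): (-13, 17, 5), (5, 23, -1), (-1, 23, 5), (5, 17, -13), (-13, 9, 9), (9, 9, -13)
cycles differ ⇒ inequivalent

no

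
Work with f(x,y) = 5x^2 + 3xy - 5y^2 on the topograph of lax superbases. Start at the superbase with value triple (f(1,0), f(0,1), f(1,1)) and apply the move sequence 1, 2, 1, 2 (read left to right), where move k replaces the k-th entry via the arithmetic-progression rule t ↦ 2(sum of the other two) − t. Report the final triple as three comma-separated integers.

start (5,-5,3) = (f(1,0),f(0,1),f(1,1))
replace slot 1: 2·((-5)+3) − 5 = -9 → (-9,-5,3)
replace slot 2: 2·((-9)+3) − (-5) = -7 → (-9,-7,3)
replace slot 1: 2·((-7)+3) − (-9) = 1 → (1,-7,3)
replace slot 2: 2·(1+3) − (-7) = 15 → (1,15,3)

1,15,3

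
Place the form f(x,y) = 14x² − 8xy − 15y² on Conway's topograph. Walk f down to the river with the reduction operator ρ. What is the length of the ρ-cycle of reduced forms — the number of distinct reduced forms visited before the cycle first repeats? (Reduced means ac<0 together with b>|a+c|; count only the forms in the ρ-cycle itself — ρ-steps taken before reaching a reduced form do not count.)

D = 904, ⌊√D⌋ = 30
descent: ρ → (-15,8,14)  [lands on river]
river: ρ → (14,20,-9)
river: ρ → (-9,16,18)
river: ρ → (18,20,-7)
river: ρ → (-7,22,15)
river: ρ → (15,8,-14)
river: ρ → (-14,20,9)
river: ρ → (9,16,-18)
river: ρ → (-18,20,7)
river: ρ → (7,22,-15)
ρ-cycle length = 10 (tail of 1 descent step not counted)

10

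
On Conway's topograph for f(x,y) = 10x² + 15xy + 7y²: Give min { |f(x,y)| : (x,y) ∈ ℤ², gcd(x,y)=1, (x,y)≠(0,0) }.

translate: b→-5 (≡15 mod 20), so (10,15,7)→(10,-5,2)
flip: (10,-5,2)→(2,5,10)
translate: b→1 (≡5 mod 4), so (2,5,10)→(2,1,7)
reduced (well bottom): (2,1,7) with a≤c, −a<b≤a
well minimum = a = 2

2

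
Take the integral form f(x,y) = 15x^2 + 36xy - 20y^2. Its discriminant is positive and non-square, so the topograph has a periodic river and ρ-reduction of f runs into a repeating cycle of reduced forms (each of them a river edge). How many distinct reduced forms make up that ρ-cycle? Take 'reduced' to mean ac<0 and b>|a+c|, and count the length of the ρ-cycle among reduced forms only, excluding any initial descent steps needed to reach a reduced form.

D = 2496, ⌊√D⌋ = 49
river: ρ → (-20,44,7)
river: ρ → (7,40,-32)
river: ρ → (-32,24,15)
river: ρ → (15,36,-20)
ρ-cycle length = 4 (tail of 0 descent steps not counted)

4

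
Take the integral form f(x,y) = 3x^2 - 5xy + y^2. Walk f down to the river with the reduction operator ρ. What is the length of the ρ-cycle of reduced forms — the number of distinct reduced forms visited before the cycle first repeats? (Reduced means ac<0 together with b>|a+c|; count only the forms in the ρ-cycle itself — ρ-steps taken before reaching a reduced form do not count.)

D = 13, ⌊√D⌋ = 3
descent: ρ → (1,3,-1)  [lands on river]
river: ρ → (-1,3,1)
ρ-cycle length = 2 (tail of 1 descent step not counted)

2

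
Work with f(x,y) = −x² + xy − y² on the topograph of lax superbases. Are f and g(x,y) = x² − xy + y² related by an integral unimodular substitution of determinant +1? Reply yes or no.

D₁ = -3, D₂ = -3
f is negative-definite; reduce −f:
−f: translate: b→1 (≡-1 mod 2), so (1,-1,1)→(1,1,1)
−f: reduced (well bottom): (1,1,1) with a≤c, −a<b≤a
flip sign back: reduced form of f is (-1,-1,-1)
g: translate: b→1 (≡-1 mod 2), so (1,-1,1)→(1,1,1)
g: reduced (well bottom): (1,1,1) with a≤c, −a<b≤a
reduced forms (-1, -1, -1) vs (1, 1, 1) ⇒ inequivalent

no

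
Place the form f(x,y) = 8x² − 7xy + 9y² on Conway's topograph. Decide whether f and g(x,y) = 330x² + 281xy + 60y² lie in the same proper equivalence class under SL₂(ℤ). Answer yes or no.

D₁ = -239, D₂ = -239
f: reduced (well bottom): (8,-7,9) with a≤c, −a<b≤a
g: flip: (330,281,60)→(60,-281,330)
g: translate: b→-41 (≡-281 mod 120), so (60,-281,330)→(60,-41,8)
g: flip: (60,-41,8)→(8,41,60)
g: translate: b→-7 (≡41 mod 16), so (8,41,60)→(8,-7,9)
g: reduced (well bottom): (8,-7,9) with a≤c, −a<b≤a
reduced forms (8, -7, 9) vs (8, -7, 9) ⇒ equivalent

yes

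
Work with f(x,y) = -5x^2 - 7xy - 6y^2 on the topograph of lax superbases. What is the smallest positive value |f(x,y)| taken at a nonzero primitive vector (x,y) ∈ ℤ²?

translate: b→-3 (≡7 mod 10), so (5,7,6)→(5,-3,4)
flip: (5,-3,4)→(4,3,5)
reduced (well bottom): (4,3,5) with a≤c, −a<b≤a
well minimum |f| = |-4| = 4 (negative-definite)

4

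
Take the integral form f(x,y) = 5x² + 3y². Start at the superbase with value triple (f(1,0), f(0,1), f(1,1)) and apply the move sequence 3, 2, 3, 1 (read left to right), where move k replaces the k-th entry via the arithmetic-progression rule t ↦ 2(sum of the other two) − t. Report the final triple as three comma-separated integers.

start (5,3,8) = (f(1,0),f(0,1),f(1,1))
replace slot 3: 2·(5+3) − 8 = 8 → (5,3,8)
replace slot 2: 2·(5+8) − 3 = 23 → (5,23,8)
replace slot 3: 2·(5+23) − 8 = 48 → (5,23,48)
replace slot 1: 2·(23+48) − 5 = 137 → (137,23,48)

137,23,48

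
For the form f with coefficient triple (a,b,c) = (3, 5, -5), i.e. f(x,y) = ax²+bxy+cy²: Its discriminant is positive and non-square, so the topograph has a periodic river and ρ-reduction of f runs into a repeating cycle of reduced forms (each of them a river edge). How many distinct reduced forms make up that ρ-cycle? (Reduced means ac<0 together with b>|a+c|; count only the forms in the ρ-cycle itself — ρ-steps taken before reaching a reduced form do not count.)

D = 85, ⌊√D⌋ = 9
river: ρ → (-5,5,3)
river: ρ → (3,7,-3)
river: ρ → (-3,5,5)
river: ρ → (5,5,-3)
river: ρ → (-3,7,3)
river: ρ → (3,5,-5)
ρ-cycle length = 6 (tail of 0 descent steps not counted)

6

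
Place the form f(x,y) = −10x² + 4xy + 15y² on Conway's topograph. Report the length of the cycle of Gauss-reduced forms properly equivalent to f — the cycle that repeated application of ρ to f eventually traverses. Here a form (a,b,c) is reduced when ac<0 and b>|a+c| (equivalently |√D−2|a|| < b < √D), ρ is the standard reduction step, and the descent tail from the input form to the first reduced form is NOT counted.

D = 616, ⌊√D⌋ = 24
descent: ρ → (15,-4,-10)
descent: ρ → (-10,24,1)  [lands on river]
river: ρ → (1,24,-10)
river: ρ → (-10,16,9)
river: ρ → (9,20,-6)
river: ρ → (-6,16,15)
river: ρ → (15,14,-7)
river: ρ → (-7,14,15)
river: ρ → (15,16,-6)
river: ρ → (-6,20,9)
river: ρ → (9,16,-10)
ρ-cycle length = 10 (tail of 2 descent steps not counted)

10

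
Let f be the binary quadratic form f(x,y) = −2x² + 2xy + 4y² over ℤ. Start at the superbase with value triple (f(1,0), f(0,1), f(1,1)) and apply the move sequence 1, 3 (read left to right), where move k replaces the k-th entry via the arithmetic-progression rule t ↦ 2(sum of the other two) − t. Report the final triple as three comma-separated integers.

start (-2,4,4) = (f(1,0),f(0,1),f(1,1))
replace slot 1: 2·(4+4) − (-2) = 18 → (18,4,4)
replace slot 3: 2·(18+4) − 4 = 40 → (18,4,40)

18,4,40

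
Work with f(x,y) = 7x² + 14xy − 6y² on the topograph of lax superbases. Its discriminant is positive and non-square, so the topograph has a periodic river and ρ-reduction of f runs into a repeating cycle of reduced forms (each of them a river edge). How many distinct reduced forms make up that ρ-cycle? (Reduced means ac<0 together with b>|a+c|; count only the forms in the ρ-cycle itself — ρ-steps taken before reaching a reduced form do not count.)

D = 364, ⌊√D⌋ = 19
river: ρ → (-6,10,11)
river: ρ → (11,12,-5)
river: ρ → (-5,18,2)
river: ρ → (2,18,-5)
river: ρ → (-5,12,11)
river: ρ → (11,10,-6)
river: ρ → (-6,14,7)
river: ρ → (7,14,-6)
ρ-cycle length = 8 (tail of 0 descent steps not counted)

8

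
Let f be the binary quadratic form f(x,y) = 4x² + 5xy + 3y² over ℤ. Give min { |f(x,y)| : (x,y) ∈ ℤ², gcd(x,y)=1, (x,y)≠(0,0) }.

translate: b→-3 (≡5 mod 8), so (4,5,3)→(4,-3,2)
flip: (4,-3,2)→(2,3,4)
translate: b→-1 (≡3 mod 4), so (2,3,4)→(2,-1,3)
reduced (well bottom): (2,-1,3) with a≤c, −a<b≤a
well minimum = a = 2

2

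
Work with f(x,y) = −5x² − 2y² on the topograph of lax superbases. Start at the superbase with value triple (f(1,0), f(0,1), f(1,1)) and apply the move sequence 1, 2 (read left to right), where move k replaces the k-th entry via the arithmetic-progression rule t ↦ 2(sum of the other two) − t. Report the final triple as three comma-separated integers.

start (-5,-2,-7) = (f(1,0),f(0,1),f(1,1))
replace slot 1: 2·((-2)+(-7)) − (-5) = -13 → (-13,-2,-7)
replace slot 2: 2·((-13)+(-7)) − (-2) = -38 → (-13,-38,-7)

-13,-38,-7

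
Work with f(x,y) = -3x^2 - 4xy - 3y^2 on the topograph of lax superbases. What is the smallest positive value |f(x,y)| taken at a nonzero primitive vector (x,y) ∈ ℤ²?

translate: b→-2 (≡4 mod 6), so (3,4,3)→(3,-2,2)
flip: (3,-2,2)→(2,2,3)
reduced (well bottom): (2,2,3) with a≤c, −a<b≤a
well minimum |f| = |-2| = 2 (negative-definite)

2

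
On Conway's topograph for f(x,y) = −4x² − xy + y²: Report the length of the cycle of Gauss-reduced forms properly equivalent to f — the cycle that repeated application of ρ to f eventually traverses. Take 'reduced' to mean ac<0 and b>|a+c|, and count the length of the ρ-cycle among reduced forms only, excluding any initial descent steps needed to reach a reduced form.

D = 17, ⌊√D⌋ = 4
descent: ρ → (1,3,-2)  [lands on river]
river: ρ → (-2,1,2)
river: ρ → (2,3,-1)
river: ρ → (-1,3,2)
river: ρ → (2,1,-2)
river: ρ → (-2,3,1)
ρ-cycle length = 6 (tail of 1 descent step not counted)

6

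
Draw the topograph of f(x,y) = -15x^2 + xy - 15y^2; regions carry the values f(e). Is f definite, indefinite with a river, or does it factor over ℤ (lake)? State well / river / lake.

D = b²−4ac = 1² − 4·(-15)·(-15) = -899
D < 0 ⇒ definite ⇒ every region one sign ⇒ single well

well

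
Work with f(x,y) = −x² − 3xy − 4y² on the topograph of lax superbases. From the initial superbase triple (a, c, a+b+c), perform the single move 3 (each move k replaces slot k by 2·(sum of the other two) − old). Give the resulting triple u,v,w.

start (-1,-4,-8) = (f(1,0),f(0,1),f(1,1))
replace slot 3: 2·((-1)+(-4)) − (-8) = -2 → (-1,-4,-2)

-1,-4,-2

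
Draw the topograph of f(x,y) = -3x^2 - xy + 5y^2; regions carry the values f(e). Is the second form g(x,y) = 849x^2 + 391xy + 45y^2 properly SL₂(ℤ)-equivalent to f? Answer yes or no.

D₁ = 61, D₂ = 61
river cycle of f (length 6): (-3, 5, 3), (3, 7, -1), (-1, 7, 3), (3, 5, -3), (-3, 7, 1), (1, 7, -3)
river cycle of g (length 6): (-3, 5, 3), (3, 7, -1), (-1, 7, 3), (3, 5, -3), (-3, 7, 1), (1, 7, -3)
cycles coincide ⇒ equivalent

yes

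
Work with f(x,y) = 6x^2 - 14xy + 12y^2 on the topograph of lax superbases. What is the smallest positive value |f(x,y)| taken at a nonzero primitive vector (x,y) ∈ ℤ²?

translate: b→-2 (≡-14 mod 12), so (6,-14,12)→(6,-2,4)
flip: (6,-2,4)→(4,2,6)
reduced (well bottom): (4,2,6) with a≤c, −a<b≤a
well minimum = a = 4

4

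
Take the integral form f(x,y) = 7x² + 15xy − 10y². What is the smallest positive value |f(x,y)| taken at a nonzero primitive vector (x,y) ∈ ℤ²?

river: ρ → (-10,5,12)
river: ρ → (12,19,-3)
river: ρ → (-3,17,18)
river: ρ → (18,19,-2)
river: ρ → (-2,21,8)
river: ρ → (8,11,-12)
river: ρ → (-12,13,7)
river: ρ → (7,15,-10)
closes: descent 0, river 8
min |a| on river = 2

2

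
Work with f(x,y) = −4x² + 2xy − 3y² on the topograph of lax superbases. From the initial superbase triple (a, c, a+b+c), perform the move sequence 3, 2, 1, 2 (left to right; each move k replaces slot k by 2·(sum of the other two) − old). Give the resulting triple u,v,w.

start (-4,-3,-5) = (f(1,0),f(0,1),f(1,1))
replace slot 3: 2·((-4)+(-3)) − (-5) = -9 → (-4,-3,-9)
replace slot 2: 2·((-4)+(-9)) − (-3) = -23 → (-4,-23,-9)
replace slot 1: 2·((-23)+(-9)) − (-4) = -60 → (-60,-23,-9)
replace slot 2: 2·((-60)+(-9)) − (-23) = -115 → (-60,-115,-9)

-60,-115,-9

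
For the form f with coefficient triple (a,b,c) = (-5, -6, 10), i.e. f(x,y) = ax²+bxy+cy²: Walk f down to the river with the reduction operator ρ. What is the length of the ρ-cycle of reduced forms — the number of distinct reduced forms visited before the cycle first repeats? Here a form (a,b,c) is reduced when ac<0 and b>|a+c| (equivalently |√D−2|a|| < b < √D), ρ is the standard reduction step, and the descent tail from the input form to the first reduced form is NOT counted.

D = 236, ⌊√D⌋ = 15
descent: ρ → (10,6,-5)  [lands on river]
river: ρ → (-5,14,2)
river: ρ → (2,14,-5)
river: ρ → (-5,6,10)
river: ρ → (10,14,-1)
river: ρ → (-1,14,10)
ρ-cycle length = 6 (tail of 1 descent step not counted)

6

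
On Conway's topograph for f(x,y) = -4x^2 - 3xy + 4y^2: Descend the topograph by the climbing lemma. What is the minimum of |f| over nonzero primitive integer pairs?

descent: ρ → (4,3,-4)  [lands on river]
river: ρ → (-4,5,3)
river: ρ → (3,7,-2)
river: ρ → (-2,5,6)
river: ρ → (6,7,-1)
river: ρ → (-1,7,6)
river: ρ → (6,5,-2)
river: ρ → (-2,7,3)
river: ρ → (3,5,-4)
river: ρ → (-4,3,4)
river: ρ → (4,5,-3)
river: ρ → (-3,7,2)
river: ρ → (2,5,-6)
river: ρ → (-6,7,1)
river: ρ → (1,7,-6)
river: ρ → (-6,5,2)
river: ρ → (2,7,-3)
river: ρ → (-3,5,4)
closes: descent 1, river 18
min |a| on river = 1

1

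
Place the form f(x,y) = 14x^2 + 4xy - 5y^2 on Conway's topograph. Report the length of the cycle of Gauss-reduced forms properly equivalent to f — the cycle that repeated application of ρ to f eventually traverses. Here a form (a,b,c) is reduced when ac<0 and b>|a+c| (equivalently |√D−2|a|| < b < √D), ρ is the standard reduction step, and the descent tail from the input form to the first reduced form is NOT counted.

D = 296, ⌊√D⌋ = 17
descent: ρ → (-5,16,2)  [lands on river]
river: ρ → (2,16,-5)
river: ρ → (-5,14,5)
river: ρ → (5,16,-2)
river: ρ → (-2,16,5)
river: ρ → (5,14,-5)
ρ-cycle length = 6 (tail of 1 descent step not counted)

6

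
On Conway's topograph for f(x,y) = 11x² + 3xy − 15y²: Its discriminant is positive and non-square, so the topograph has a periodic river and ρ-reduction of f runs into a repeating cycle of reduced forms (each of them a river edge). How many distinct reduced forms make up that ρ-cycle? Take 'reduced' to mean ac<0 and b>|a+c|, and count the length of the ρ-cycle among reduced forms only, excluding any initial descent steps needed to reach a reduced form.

D = 669, ⌊√D⌋ = 25
descent: ρ → (-15,-3,11)
descent: ρ → (11,25,-1)  [lands on river]
river: ρ → (-1,25,11)
river: ρ → (11,19,-7)
river: ρ → (-7,23,5)
river: ρ → (5,17,-19)
river: ρ → (-19,21,3)
river: ρ → (3,21,-19)
river: ρ → (-19,17,5)
river: ρ → (5,23,-7)
river: ρ → (-7,19,11)
ρ-cycle length = 10 (tail of 2 descent steps not counted)

10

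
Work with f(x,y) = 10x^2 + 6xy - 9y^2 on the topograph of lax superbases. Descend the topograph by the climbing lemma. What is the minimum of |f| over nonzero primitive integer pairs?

river: ρ → (-9,12,7)
river: ρ → (7,16,-5)
river: ρ → (-5,14,10)
river: ρ → (10,6,-9)
closes: descent 0, river 4
min |a| on river = 5

5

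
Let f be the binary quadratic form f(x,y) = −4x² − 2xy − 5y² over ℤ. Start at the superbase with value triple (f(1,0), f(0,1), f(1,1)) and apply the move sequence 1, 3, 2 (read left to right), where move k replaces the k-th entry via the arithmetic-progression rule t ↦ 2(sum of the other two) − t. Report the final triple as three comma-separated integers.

start (-4,-5,-11) = (f(1,0),f(0,1),f(1,1))
replace slot 1: 2·((-5)+(-11)) − (-4) = -28 → (-28,-5,-11)
replace slot 3: 2·((-28)+(-5)) − (-11) = -55 → (-28,-5,-55)
replace slot 2: 2·((-28)+(-55)) − (-5) = -161 → (-28,-161,-55)

-28,-161,-55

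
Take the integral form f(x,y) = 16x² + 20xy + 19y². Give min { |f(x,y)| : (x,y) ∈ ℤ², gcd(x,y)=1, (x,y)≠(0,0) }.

translate: b→-12 (≡20 mod 32), so (16,20,19)→(16,-12,15)
flip: (16,-12,15)→(15,12,16)
reduced (well bottom): (15,12,16) with a≤c, −a<b≤a
well minimum = a = 15

15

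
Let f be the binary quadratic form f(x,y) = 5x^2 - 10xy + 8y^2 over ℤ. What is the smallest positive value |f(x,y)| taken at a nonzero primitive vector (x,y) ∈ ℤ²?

translate: b→0 (≡-10 mod 10), so (5,-10,8)→(5,0,3)
flip: (5,0,3)→(3,0,5)
reduced (well bottom): (3,0,5) with a≤c, −a<b≤a
well minimum = a = 3

3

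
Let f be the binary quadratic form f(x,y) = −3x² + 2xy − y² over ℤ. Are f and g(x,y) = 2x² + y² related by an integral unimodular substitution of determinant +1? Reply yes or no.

D₁ = -8, D₂ = -8
f is negative-definite; reduce −f:
−f: flip: (3,-2,1)→(1,2,3)
−f: translate: b→0 (≡2 mod 2), so (1,2,3)→(1,0,2)
−f: reduced (well bottom): (1,0,2) with a≤c, −a<b≤a
flip sign back: reduced form of f is (-1,0,-2)
g: flip: (2,0,1)→(1,0,2)
g: reduced (well bottom): (1,0,2) with a≤c, −a<b≤a
reduced forms (-1, 0, -2) vs (1, 0, 2) ⇒ inequivalent

no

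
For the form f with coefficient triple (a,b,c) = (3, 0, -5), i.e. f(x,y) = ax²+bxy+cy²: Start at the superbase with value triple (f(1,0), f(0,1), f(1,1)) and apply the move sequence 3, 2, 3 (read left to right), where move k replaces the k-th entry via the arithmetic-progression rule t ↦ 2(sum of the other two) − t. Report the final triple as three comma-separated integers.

start (3,-5,-2) = (f(1,0),f(0,1),f(1,1))
replace slot 3: 2·(3+(-5)) − (-2) = -2 → (3,-5,-2)
replace slot 2: 2·(3+(-2)) − (-5) = 7 → (3,7,-2)
replace slot 3: 2·(3+7) − (-2) = 22 → (3,7,22)

3,7,22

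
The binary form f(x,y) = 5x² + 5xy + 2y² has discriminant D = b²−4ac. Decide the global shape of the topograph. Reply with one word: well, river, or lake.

D = b²−4ac = 5² − 4·5·2 = -15
D < 0 ⇒ definite ⇒ every region one sign ⇒ single well

well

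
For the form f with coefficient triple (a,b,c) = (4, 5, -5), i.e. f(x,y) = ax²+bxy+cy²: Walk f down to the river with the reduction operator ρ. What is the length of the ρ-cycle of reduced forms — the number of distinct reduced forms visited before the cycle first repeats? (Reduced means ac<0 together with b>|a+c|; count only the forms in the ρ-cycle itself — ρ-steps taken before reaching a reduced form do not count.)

D = 105, ⌊√D⌋ = 10
river: ρ → (-5,5,4)
river: ρ → (4,3,-6)
river: ρ → (-6,9,1)
river: ρ → (1,9,-6)
river: ρ → (-6,3,4)
river: ρ → (4,5,-5)
ρ-cycle length = 6 (tail of 0 descent steps not counted)

6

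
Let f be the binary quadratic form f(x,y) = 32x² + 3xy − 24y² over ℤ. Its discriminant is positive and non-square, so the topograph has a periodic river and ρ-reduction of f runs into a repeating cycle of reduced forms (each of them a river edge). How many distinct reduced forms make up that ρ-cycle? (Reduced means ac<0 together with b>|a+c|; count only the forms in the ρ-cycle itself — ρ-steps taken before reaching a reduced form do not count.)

D = 3081, ⌊√D⌋ = 55
descent: ρ → (-24,45,11)  [lands on river]
river: ρ → (11,43,-28)
river: ρ → (-28,13,26)
river: ρ → (26,39,-15)
river: ρ → (-15,51,8)
river: ρ → (8,45,-33)
river: ρ → (-33,21,20)
river: ρ → (20,19,-34)
river: ρ → (-34,49,5)
river: ρ → (5,51,-24)
ρ-cycle length = 10 (tail of 1 descent step not counted)

10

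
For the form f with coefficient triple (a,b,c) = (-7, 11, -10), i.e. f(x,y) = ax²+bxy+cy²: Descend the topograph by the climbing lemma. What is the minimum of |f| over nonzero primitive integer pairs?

translate: b→3 (≡-11 mod 14), so (7,-11,10)→(7,3,6)
flip: (7,3,6)→(6,-3,7)
reduced (well bottom): (6,-3,7) with a≤c, −a<b≤a
well minimum |f| = |-6| = 6 (negative-definite)

6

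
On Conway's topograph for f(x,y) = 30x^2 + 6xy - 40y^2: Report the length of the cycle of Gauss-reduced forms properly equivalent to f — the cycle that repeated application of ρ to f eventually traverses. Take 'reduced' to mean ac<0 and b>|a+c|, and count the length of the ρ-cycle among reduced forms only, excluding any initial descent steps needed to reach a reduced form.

D = 4836, ⌊√D⌋ = 69
descent: ρ → (-40,-6,30)
descent: ρ → (30,66,-4)  [lands on river]
river: ρ → (-4,62,62)
river: ρ → (62,62,-4)
river: ρ → (-4,66,30)
river: ρ → (30,54,-16)
river: ρ → (-16,42,48)
river: ρ → (48,54,-10)
river: ρ → (-10,66,12)
river: ρ → (12,54,-40)
river: ρ → (-40,26,26)
river: ρ → (26,26,-40)
river: ρ → (-40,54,12)
river: ρ → (12,66,-10)
river: ρ → (-10,54,48)
river: ρ → (48,42,-16)
river: ρ → (-16,54,30)
ρ-cycle length = 16 (tail of 2 descent steps not counted)

16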